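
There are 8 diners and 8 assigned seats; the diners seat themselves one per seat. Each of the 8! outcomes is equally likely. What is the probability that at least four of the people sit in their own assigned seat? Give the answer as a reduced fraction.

257/13440

Favorable outcomes: Σ_{i≥4} C(8,i)·!(8-i) = 70·9 + 56·2 + 28·1 + 8·0 + 1·1 = 771.
Total outcomes: 8! = 40320.
Probability = 771/40320 = 257/13440.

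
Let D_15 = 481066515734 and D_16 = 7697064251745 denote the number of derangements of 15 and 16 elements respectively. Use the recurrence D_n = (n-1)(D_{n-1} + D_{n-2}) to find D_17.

D_17 = (17-1)·(D_16 + D_15) = 16·(7697064251745 + 481066515734) = 16·8178130767479 = 130850092279664.

130850092279664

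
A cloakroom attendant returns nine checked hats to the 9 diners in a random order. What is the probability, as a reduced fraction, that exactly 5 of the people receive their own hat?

Favorable outcomes: C(9,5)·!4 = 126·9 = 1134.
Total outcomes: 9! = 362880.
Probability = 1134/362880 = 1/320.

1/320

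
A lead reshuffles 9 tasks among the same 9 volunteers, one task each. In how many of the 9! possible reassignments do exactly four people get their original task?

5544

Pick the 4 fixed positions: C(9,4) = 126 ways.
The other 5 form a derangement: !5 = 44.
Total: 126 × 44 = 5544.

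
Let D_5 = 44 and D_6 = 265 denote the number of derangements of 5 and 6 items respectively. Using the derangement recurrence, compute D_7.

D_7 = (7-1)·(D_6 + D_5) = 6·(265 + 44) = 6·309 = 1854.

1854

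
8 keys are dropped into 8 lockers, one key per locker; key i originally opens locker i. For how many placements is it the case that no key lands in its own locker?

!8 = 8! · Σ_{k=0}^{8} (-1)^k/k!
= 8! - 8!/1! + 8!/2! - 8!/3! + 8!/4! - 8!/5! + 8!/6! - 8!/7! + 8!/8!
= 40320 - 40320 + 20160 - 6720 + 1680 - 336 + 56 - 8 + 1
= 14833

14833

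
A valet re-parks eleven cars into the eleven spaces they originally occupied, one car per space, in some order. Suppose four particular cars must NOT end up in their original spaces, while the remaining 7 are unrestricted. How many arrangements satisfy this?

Inclusion-exclusion on the 4 forbidden self-matches:
Σ_{j=0}^{4} (-1)^j C(4,j)(11-j)!
= C(4,0)·11! - C(4,1)·10! + C(4,2)·9! - C(4,3)·8! + C(4,4)·7!
= 39916800 - 14515200 + 2177280 - 161280 + 5040
= 27422640

27422640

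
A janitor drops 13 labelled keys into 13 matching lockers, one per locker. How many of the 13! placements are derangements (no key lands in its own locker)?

Recurrence: !13 = 13·!12 + (-1)^13.
!13 = 13·176214841 - 1 = 2290792932

2290792932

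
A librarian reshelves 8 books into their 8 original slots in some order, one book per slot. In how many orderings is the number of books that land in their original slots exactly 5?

112

Pick the 5 fixed positions: C(8,5) = 56 ways.
The remaining 3 must be deranged: !3 = 2.
Total: 56 × 2 = 112.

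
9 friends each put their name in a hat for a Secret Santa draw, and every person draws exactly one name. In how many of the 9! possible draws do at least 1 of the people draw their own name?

# with exactly i fixed is C(9,i)·!(9-i); sum over i=1..9:
  i=1: C(9,1)·!8 = 9·14833 = 133497
  i=2: C(9,2)·!7 = 36·1854 = 66744
  i=3: C(9,3)·!6 = 84·265 = 22260
  i=4: C(9,4)·!5 = 126·44 = 5544
  i=5: C(9,5)·!4 = 126·9 = 1134
  i=6: C(9,6)·!3 = 84·2 = 168
  i=7: C(9,7)·!2 = 36·1 = 36
  i=8: C(9,8)·!1 = 9·0 = 0
  i=9: C(9,9)·!0 = 1·1 = 1
Total = 229384.

229384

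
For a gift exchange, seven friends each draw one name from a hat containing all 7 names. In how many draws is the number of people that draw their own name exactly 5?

21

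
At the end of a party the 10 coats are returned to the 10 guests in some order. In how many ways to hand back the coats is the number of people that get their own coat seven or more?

Sum C(10,i)·!(10-i) for i = 7..10:
  i=7: C(10,7)·!3 = 120·2 = 240
  i=8: C(10,8)·!2 = 45·1 = 45
  i=9: C(10,9)·!1 = 10·0 = 0
  i=10: C(10,10)·!0 = 1·1 = 1
Total = 286.

286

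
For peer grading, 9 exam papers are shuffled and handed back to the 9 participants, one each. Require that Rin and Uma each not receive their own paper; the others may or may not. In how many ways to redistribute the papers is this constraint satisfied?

287280

Inclusion-exclusion on the 2 forbidden self-matches:
Σ_{j=0}^{2} (-1)^j C(2,j)(9-j)!
= C(2,0)·9! - C(2,1)·8! + C(2,2)·7!
= 362880 - 80640 + 5040
= 287280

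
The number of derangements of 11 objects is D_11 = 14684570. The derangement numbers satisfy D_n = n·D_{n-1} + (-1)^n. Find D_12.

176214841

D_12 = 12·14684570 + 1 = 176214841.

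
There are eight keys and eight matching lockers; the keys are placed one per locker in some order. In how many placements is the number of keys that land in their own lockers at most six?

40319

# with exactly i fixed is C(8,i)·!(8-i); sum over i=0..6:
  i=0: C(8,0)·!8 = 1·14833 = 14833
  i=1: C(8,1)·!7 = 8·1854 = 14832
  i=2: C(8,2)·!6 = 28·265 = 7420
  i=3: C(8,3)·!5 = 56·44 = 2464
  i=4: C(8,4)·!4 = 70·9 = 630
  i=5: C(8,5)·!3 = 56·2 = 112
  i=6: C(8,6)·!2 = 28·1 = 28
Total = 40319.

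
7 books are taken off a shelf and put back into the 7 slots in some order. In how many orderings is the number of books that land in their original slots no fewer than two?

1331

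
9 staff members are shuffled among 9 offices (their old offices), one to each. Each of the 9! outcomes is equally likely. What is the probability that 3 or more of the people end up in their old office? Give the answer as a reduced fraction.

29143/362880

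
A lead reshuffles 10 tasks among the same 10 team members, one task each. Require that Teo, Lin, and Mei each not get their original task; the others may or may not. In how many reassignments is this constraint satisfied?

Let A_j be the event that the j-th constrained one is fixed. By inclusion-exclusion over the 3 events:
Σ_{j=0}^{3} (-1)^j C(3,j)(10-j)!
= C(3,0)·10! - C(3,1)·9! + C(3,2)·8! - C(3,3)·7!
= 3628800 - 1088640 + 120960 - 5040
= 2656080

2656080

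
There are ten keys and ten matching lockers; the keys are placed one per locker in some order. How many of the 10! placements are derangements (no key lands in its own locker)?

1334961

The number of derangements of 10 is !10 = Σ_{k=0}^{10} (-1)^k·10!/k!
= 10! - 10!/1! + 10!/2! - 10!/3! + 10!/4! - 10!/5! + 10!/6! - 10!/7! + 10!/8! - 10!/9! + 10!/10!
= 3628800 - 3628800 + 1814400 - 604800 + 151200 - 30240 + 5040 - 720 + 90 - 10 + 1
= 1334961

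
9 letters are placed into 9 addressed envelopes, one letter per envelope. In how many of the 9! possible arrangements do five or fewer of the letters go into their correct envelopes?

362675

Sum C(9,i)·!(9-i) for i = 0..5:
  i=0: C(9,0)·!9 = 1·133496 = 133496
  i=1: C(9,1)·!8 = 9·14833 = 133497
  i=2: C(9,2)·!7 = 36·1854 = 66744
  i=3: C(9,3)·!6 = 84·265 = 22260
  i=4: C(9,4)·!5 = 126·44 = 5544
  i=5: C(9,5)·!4 = 126·9 = 1134
Total = 362675.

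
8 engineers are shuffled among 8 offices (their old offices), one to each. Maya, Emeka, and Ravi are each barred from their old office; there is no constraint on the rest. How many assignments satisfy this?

27240

Inclusion-exclusion on the 3 forbidden self-matches:
Σ_{j=0}^{3} (-1)^j C(3,j)(8-j)!
= C(3,0)·8! - C(3,1)·7! + C(3,2)·6! - C(3,3)·5!
= 40320 - 15120 + 2160 - 120
= 27240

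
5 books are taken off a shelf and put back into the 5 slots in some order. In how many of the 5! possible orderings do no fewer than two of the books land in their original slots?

# with exactly i fixed is C(5,i)·!(5-i); sum over i=2..5:
  i=2: C(5,2)·!3 = 10·2 = 20
  i=3: C(5,3)·!2 = 10·1 = 10
  i=4: C(5,4)·!1 = 5·0 = 0
  i=5: C(5,5)·!0 = 1·1 = 1
Total = 31.

31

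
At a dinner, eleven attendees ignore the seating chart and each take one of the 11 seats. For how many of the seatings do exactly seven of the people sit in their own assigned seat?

2970

Pick the 7 fixed positions: C(11,7) = 330 ways.
The remaining 4 must be deranged: !4 = 9.
Total: 330 × 9 = 2970.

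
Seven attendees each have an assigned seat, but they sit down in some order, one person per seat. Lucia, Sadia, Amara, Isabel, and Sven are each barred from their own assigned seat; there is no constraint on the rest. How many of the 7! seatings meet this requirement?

Let A_j be the event that the j-th constrained one is fixed. By inclusion-exclusion over the 5 events:
Σ_{j=0}^{5} (-1)^j C(5,j)(7-j)!
= C(5,0)·7! - C(5,1)·6! + C(5,2)·5! - C(5,3)·4! + C(5,4)·3! - C(5,5)·2!
= 5040 - 3600 + 1200 - 240 + 30 - 2
= 2428

2428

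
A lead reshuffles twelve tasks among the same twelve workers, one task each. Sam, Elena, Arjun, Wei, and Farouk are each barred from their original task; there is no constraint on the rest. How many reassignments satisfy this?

312273360

Inclusion-exclusion on the 5 forbidden self-matches:
Σ_{j=0}^{5} (-1)^j C(5,j)(12-j)!
= C(5,0)·12! - C(5,1)·11! + C(5,2)·10! - C(5,3)·9! + C(5,4)·8! - C(5,5)·7!
= 479001600 - 199584000 + 36288000 - 3628800 + 201600 - 5040
= 312273360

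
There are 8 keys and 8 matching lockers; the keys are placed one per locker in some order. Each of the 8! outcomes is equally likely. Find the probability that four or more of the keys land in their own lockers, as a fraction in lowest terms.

257/13440

Favorable outcomes: Σ_{i≥4} C(8,i)·!(8-i) = 70·9 + 56·2 + 28·1 + 8·0 + 1·1 = 771.
Total outcomes: 8! = 40320.
Probability = 771/40320 = 257/13440.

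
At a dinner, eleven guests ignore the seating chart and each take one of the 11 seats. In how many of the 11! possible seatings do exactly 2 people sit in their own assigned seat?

7342280

Pick the 2 fixed positions: C(11,2) = 55 ways.
The other 9 form a derangement: !9 = 133496.
Total: 55 × 133496 = 7342280.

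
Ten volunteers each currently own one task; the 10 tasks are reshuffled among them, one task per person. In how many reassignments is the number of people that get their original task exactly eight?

45

Pick the 8 fixed positions: C(10,8) = 45 ways.
The remaining 2 must be deranged: !2 = 1.
Total: 45 × 1 = 45.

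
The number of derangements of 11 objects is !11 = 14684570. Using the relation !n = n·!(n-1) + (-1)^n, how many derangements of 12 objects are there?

176214841

!12 = 12·14684570 + 1 = 176214841.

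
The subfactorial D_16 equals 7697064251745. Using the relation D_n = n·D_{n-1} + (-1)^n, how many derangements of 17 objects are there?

130850092279664

D_17 = 17·7697064251745 - 1 = 130850092279664.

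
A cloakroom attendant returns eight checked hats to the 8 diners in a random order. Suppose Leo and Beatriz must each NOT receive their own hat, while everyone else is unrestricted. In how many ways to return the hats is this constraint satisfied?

Inclusion-exclusion on the 2 forbidden self-matches:
Σ_{j=0}^{2} (-1)^j C(2,j)(8-j)!
= C(2,0)·8! - C(2,1)·7! + C(2,2)·6!
= 40320 - 10080 + 720
= 30960

30960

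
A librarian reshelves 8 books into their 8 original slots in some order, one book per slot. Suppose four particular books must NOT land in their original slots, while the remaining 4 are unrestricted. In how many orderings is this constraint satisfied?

24024

Let A_j be the event that the j-th constrained one is fixed. By inclusion-exclusion over the 4 events:
Σ_{j=0}^{4} (-1)^j C(4,j)(8-j)!
= C(4,0)·8! - C(4,1)·7! + C(4,2)·6! - C(4,3)·5! + C(4,4)·4!
= 40320 - 20160 + 4320 - 480 + 24
= 24024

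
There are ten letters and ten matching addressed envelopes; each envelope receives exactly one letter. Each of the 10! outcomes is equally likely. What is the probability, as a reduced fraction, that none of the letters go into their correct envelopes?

16481/44800

Favorable outcomes: !10 = 1334961.
Total outcomes: 10! = 3628800.
Probability = 1334961/3628800 = 16481/44800.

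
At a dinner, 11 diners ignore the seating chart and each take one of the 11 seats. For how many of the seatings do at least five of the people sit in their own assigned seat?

146114

# with exactly i fixed is C(11,i)·!(11-i); sum over i=5..11:
  i=5: C(11,5)·!6 = 462·265 = 122430
  i=6: C(11,6)·!5 = 462·44 = 20328
  i=7: C(11,7)·!4 = 330·9 = 2970
  i=8: C(11,8)·!3 = 165·2 = 330
  i=9: C(11,9)·!2 = 55·1 = 55
  i=10: C(11,10)·!1 = 11·0 = 0
  i=11: C(11,11)·!0 = 1·1 = 1
Total = 146114.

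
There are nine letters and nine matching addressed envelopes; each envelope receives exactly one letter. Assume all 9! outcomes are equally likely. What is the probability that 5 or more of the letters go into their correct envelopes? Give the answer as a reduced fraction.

1339/362880

Favorable outcomes: Σ_{i≥5} C(9,i)·!(9-i) = 126·9 + 84·2 + 36·1 + 9·0 + 1·1 = 1339.
Total outcomes: 9! = 362880.
Probability = 1339/362880 = 1339/362880.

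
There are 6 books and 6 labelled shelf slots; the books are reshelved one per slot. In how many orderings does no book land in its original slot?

265

The number of derangements of 6 is !6 = Σ_{k=0}^{6} (-1)^k·6!/k!
= 6! - 6!/1! + 6!/2! - 6!/3! + 6!/4! - 6!/5! + 6!/6!
= 720 - 720 + 360 - 120 + 30 - 6 + 1
= 265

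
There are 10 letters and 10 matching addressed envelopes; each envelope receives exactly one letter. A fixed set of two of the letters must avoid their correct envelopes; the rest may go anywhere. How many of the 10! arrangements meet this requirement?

2943360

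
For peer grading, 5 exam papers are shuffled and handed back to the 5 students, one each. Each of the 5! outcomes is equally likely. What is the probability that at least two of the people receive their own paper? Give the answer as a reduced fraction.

Favorable outcomes: Σ_{i≥2} C(5,i)·!(5-i) = 10·2 + 10·1 + 5·0 + 1·1 = 31.
Total outcomes: 5! = 120.
Probability = 31/120 = 31/120.

31/120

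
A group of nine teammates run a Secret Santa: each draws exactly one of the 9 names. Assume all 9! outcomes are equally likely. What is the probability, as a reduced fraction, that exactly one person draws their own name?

2119/5760

Favorable outcomes: C(9,1)·!8 = 9·14833 = 133497.
Total outcomes: 9! = 362880.
Probability = 133497/362880 = 2119/5760.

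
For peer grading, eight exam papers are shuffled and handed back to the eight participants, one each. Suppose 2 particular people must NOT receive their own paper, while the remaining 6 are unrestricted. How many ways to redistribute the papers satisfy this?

30960

Inclusion-exclusion on the 2 forbidden self-matches:
Σ_{j=0}^{2} (-1)^j C(2,j)(8-j)!
= C(2,0)·8! - C(2,1)·7! + C(2,2)·6!
= 40320 - 10080 + 720
= 30960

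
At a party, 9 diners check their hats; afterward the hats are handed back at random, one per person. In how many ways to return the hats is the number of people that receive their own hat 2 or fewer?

333737

# with exactly i fixed is C(9,i)·!(9-i); sum over i=0..2:
  i=0: C(9,0)·!9 = 1·133496 = 133496
  i=1: C(9,1)·!8 = 9·14833 = 133497
  i=2: C(9,2)·!7 = 36·1854 = 66744
Total = 333737.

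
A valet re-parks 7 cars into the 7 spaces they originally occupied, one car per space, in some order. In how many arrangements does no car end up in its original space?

1854

!7 = 7! · Σ_{k=0}^{7} (-1)^k/k!
= 7! - 7!/1! + 7!/2! - 7!/3! + 7!/4! - 7!/5! + 7!/6! - 7!/7!
= 5040 - 5040 + 2520 - 840 + 210 - 42 + 7 - 1
= 1854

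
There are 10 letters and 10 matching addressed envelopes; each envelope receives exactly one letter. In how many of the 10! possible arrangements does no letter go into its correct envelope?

1334961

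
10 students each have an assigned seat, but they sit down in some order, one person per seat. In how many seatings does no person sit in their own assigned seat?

1334961

The subfactorial !10 = [10!/e] (nearest integer).
10! = 3628800, and 3628800/e ≈ 1334960.92, so !10 = 1334961.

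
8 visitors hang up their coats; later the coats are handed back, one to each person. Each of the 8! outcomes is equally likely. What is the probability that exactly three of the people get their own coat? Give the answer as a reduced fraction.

Favorable outcomes: C(8,3)·!5 = 56·44 = 2464.
Total outcomes: 8! = 40320.
Probability = 2464/40320 = 11/180.

11/180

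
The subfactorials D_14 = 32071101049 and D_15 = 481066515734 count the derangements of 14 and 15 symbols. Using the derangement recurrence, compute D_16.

D_16 = (16-1)·(D_15 + D_14) = 15·(481066515734 + 32071101049) = 15·513137616783 = 7697064251745.

7697064251745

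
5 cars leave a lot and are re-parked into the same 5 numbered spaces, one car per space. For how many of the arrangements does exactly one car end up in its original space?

45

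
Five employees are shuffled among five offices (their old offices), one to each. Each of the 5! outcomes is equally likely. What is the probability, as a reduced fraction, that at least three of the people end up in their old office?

Favorable outcomes: Σ_{i≥3} C(5,i)·!(5-i) = 10·1 + 5·0 + 1·1 = 11.
Total outcomes: 5! = 120.
Probability = 11/120 = 11/120.

11/120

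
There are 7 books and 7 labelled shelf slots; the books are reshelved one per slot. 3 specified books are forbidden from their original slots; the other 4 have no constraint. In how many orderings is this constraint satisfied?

3216

Inclusion-exclusion on the 3 forbidden self-matches:
Σ_{j=0}^{3} (-1)^j C(3,j)(7-j)!
= C(3,0)·7! - C(3,1)·6! + C(3,2)·5! - C(3,3)·4!
= 5040 - 2160 + 360 - 24
= 3216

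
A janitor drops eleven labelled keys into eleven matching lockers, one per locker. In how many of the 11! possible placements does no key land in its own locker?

!11 is the nearest integer to 11!/e.
11! = 39916800, and 39916800/e ≈ 14684570.08, so !11 = 14684570.

14684570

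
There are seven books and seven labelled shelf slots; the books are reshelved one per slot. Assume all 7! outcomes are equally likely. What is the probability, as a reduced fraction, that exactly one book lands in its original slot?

53/144

Favorable outcomes: C(7,1)·!6 = 7·265 = 1855.
Total outcomes: 7! = 5040.
Probability = 1855/5040 = 53/144.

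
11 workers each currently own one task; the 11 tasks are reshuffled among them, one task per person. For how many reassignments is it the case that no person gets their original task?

14684570

Use !n = (n-1)(!(n-1) + !(n-2)).
!11 = 10·(1334961 + 133496) = 10·1468457 = 14684570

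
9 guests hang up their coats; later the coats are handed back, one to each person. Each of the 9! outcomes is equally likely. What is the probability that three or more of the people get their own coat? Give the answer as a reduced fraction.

29143/362880

Favorable outcomes: Σ_{i≥3} C(9,i)·!(9-i) = 84·265 + 126·44 + 126·9 + 84·2 + 36·1 + 9·0 + 1·1 = 29143.
Total outcomes: 9! = 362880.
Probability = 29143/362880 = 29143/362880.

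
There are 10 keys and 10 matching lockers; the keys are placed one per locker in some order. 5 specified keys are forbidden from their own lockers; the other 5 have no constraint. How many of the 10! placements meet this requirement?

2170680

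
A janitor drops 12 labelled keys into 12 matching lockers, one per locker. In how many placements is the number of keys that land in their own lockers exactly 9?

Choose which 9 of the 12 are fixed: C(12,9) = 220.
The other 3 form a derangement: !3 = 2.
Total: 220 × 2 = 440.

440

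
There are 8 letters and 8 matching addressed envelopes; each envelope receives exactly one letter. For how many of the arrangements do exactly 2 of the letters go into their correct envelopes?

7420

Pick the 2 fixed positions: C(8,2) = 28 ways.
The remaining 6 must be deranged: !6 = 265.
Total: 28 × 265 = 7420.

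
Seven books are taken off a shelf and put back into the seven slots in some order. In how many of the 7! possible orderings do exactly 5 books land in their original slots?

21

Pick the 5 fixed positions: C(7,5) = 21 ways.
The other 2 form a derangement: !2 = 1.
Total: 21 × 1 = 21.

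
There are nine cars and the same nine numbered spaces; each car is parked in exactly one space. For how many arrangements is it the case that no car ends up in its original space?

!9 is the nearest integer to 9!/e.
9! = 362880, and 362880/e ≈ 133496.09, so !9 = 133496.

133496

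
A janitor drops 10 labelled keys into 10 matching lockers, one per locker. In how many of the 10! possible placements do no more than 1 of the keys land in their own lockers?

Sum C(10,i)·!(10-i) for i = 0..1:
  i=0: C(10,0)·!10 = 1·1334961 = 1334961
  i=1: C(10,1)·!9 = 10·133496 = 1334960
Total = 2669921.

2669921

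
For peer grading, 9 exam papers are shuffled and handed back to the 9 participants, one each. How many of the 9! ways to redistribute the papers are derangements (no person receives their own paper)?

133496

The number of derangements of 9 is !9 = Σ_{k=0}^{9} (-1)^k·9!/k!
= 9! - 9!/1! + 9!/2! - 9!/3! + 9!/4! - 9!/5! + 9!/6! - 9!/7! + 9!/8! - 9!/9!
= 362880 - 362880 + 181440 - 60480 + 15120 - 3024 + 504 - 72 + 9 - 1
= 133496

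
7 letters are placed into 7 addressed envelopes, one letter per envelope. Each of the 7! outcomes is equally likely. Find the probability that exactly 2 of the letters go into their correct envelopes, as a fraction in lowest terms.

11/60

Favorable outcomes: C(7,2)·!5 = 21·44 = 924.
Total outcomes: 7! = 5040.
Probability = 924/5040 = 11/60.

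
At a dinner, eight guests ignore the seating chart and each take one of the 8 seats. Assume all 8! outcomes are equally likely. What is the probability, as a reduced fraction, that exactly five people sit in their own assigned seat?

1/360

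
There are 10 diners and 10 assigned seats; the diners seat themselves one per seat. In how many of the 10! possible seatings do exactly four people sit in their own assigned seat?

Choose which 4 of the 10 are fixed: C(10,4) = 210.
The remaining 6 must be deranged: !6 = 265.
Total: 210 × 265 = 55650.

55650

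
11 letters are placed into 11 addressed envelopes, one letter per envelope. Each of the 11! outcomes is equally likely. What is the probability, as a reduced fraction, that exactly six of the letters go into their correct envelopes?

Favorable outcomes: C(11,6)·!5 = 462·44 = 20328.
Total outcomes: 11! = 39916800.
Probability = 20328/39916800 = 11/21600.

11/21600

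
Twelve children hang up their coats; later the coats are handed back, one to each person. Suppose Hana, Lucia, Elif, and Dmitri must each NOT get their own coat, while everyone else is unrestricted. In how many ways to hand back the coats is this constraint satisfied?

Let A_j be the event that the j-th constrained one is fixed. By inclusion-exclusion over the 4 events:
Σ_{j=0}^{4} (-1)^j C(4,j)(12-j)!
= C(4,0)·12! - C(4,1)·11! + C(4,2)·10! - C(4,3)·9! + C(4,4)·8!
= 479001600 - 159667200 + 21772800 - 1451520 + 40320
= 339696000

339696000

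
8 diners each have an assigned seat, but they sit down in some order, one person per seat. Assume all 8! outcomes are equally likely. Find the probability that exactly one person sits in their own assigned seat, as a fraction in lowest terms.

Favorable outcomes: C(8,1)·!7 = 8·1854 = 14832.
Total outcomes: 8! = 40320.
Probability = 14832/40320 = 103/280.

103/280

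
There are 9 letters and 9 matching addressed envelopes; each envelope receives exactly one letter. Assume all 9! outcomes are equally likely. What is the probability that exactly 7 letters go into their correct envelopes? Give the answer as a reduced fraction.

1/10080

Favorable outcomes: C(9,7)·!2 = 36·1 = 36.
Total outcomes: 9! = 362880.
Probability = 36/362880 = 1/10080.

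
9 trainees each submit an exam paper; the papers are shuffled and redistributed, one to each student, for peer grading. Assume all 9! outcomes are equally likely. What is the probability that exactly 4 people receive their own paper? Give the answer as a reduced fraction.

11/720

Favorable outcomes: C(9,4)·!5 = 126·44 = 5544.
Total outcomes: 9! = 362880.
Probability = 5544/362880 = 11/720.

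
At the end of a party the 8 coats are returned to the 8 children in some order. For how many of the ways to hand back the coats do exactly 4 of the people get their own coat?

630

Choose which 4 of the 8 are fixed: C(8,4) = 70.
The remaining 4 must be deranged: !4 = 9.
Total: 70 × 9 = 630.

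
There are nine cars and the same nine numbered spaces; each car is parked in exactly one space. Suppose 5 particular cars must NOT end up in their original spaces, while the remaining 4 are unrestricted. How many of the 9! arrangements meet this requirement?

Inclusion-exclusion on the 5 forbidden self-matches:
Σ_{j=0}^{5} (-1)^j C(5,j)(9-j)!
= C(5,0)·9! - C(5,1)·8! + C(5,2)·7! - C(5,3)·6! + C(5,4)·5! - C(5,5)·4!
= 362880 - 201600 + 50400 - 7200 + 600 - 24
= 205056

205056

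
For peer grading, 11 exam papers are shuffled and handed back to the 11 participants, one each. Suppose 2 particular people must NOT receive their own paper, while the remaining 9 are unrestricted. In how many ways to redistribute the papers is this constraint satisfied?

Inclusion-exclusion on the 2 forbidden self-matches:
Σ_{j=0}^{2} (-1)^j C(2,j)(11-j)!
= C(2,0)·11! - C(2,1)·10! + C(2,2)·9!
= 39916800 - 7257600 + 362880
= 33022080

33022080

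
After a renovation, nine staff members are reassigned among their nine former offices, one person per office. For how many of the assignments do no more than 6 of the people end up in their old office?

362843

Sum C(9,i)·!(9-i) for i = 0..6:
  i=0: C(9,0)·!9 = 1·133496 = 133496
  i=1: C(9,1)·!8 = 9·14833 = 133497
  i=2: C(9,2)·!7 = 36·1854 = 66744
  i=3: C(9,3)·!6 = 84·265 = 22260
  i=4: C(9,4)·!5 = 126·44 = 5544
  i=5: C(9,5)·!4 = 126·9 = 1134
  i=6: C(9,6)·!3 = 84·2 = 168
Total = 362843.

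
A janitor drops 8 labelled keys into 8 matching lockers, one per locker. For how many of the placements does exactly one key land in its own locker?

Pick the single fixed position: C(8,1) = 8 ways.
The other 7 form a derangement: !7 = 1854.
Total: 8 × 1854 = 14832.

14832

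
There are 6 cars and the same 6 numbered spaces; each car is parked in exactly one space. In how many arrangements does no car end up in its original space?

265

!6 is the nearest integer to 6!/e.
6! = 720, and 720/e ≈ 264.87, so !6 = 265.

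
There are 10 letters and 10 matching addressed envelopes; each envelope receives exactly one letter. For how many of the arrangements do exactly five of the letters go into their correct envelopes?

Choose which 5 of the 10 are fixed: C(10,5) = 252.
The remaining 5 must be deranged: !5 = 44.
Total: 252 × 44 = 11088.

11088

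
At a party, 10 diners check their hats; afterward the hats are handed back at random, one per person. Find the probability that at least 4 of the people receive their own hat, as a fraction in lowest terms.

Favorable outcomes: Σ_{i≥4} C(10,i)·!(10-i) = 210·265 + 252·44 + 210·9 + 120·2 + 45·1 + 10·0 + 1·1 = 68914.
Total outcomes: 10! = 3628800.
Probability = 68914/3628800 = 34457/1814400.

34457/1814400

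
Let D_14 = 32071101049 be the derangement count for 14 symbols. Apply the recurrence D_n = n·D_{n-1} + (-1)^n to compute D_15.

D_15 = 15·32071101049 - 1 = 481066515734.

481066515734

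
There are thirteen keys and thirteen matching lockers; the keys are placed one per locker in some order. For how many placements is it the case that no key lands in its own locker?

The number of derangements of 13 is !13 = Σ_{k=0}^{13} (-1)^k·13!/k!
= 13! - 13!/1! + 13!/2! - 13!/3! + 13!/4! - 13!/5! + 13!/6! - 13!/7! + 13!/8! - 13!/9! + 13!/10! - 13!/11! + 13!/12! - 13!/13!
= 6227020800 - 6227020800 + 3113510400 - 1037836800 + 259459200 - 51891840 + 8648640 - 1235520 + 154440 - 17160 + 1716 - 156 + 13 - 1
= 2290792932

2290792932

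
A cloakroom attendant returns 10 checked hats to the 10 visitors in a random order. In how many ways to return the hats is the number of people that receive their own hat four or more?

68914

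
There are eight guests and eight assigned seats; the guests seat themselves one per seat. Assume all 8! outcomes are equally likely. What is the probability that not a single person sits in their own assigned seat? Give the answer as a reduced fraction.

2119/5760

Favorable outcomes: !8 = 14833.
Total outcomes: 8! = 40320.
Probability = 14833/40320 = 2119/5760.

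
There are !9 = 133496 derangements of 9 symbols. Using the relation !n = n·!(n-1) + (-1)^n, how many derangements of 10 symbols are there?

1334961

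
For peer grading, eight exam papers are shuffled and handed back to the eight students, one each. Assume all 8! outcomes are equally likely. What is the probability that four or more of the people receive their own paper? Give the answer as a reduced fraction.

Favorable outcomes: Σ_{i≥4} C(8,i)·!(8-i) = 70·9 + 56·2 + 28·1 + 8·0 + 1·1 = 771.
Total outcomes: 8! = 40320.
Probability = 771/40320 = 257/13440.

257/13440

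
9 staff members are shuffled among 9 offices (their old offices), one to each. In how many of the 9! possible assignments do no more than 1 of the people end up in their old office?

266993

Sum C(9,i)·!(9-i) for i = 0..1:
  i=0: C(9,0)·!9 = 1·133496 = 133496
  i=1: C(9,1)·!8 = 9·14833 = 133497
Total = 266993.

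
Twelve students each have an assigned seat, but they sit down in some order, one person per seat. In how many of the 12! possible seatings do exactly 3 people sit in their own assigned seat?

29369120

Choose which 3 of the 12 are fixed: C(12,3) = 220.
The other 9 form a derangement: !9 = 133496.
Total: 220 × 133496 = 29369120.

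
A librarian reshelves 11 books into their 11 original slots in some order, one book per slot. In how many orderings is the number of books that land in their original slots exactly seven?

Pick the 7 fixed positions: C(11,7) = 330 ways.
The remaining 4 must be deranged: !4 = 9.
Total: 330 × 9 = 2970.

2970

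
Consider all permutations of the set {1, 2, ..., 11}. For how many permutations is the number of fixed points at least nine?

56

Sum C(11,i)·!(11-i) for i = 9..11:
  i=9: C(11,9)·!2 = 55·1 = 55
  i=10: C(11,10)·!1 = 11·0 = 0
  i=11: C(11,11)·!0 = 1·1 = 1
Total = 56.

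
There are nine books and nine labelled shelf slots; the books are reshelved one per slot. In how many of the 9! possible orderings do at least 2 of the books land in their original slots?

95887

Sum C(9,i)·!(9-i) for i = 2..9:
  i=2: C(9,2)·!7 = 36·1854 = 66744
  i=3: C(9,3)·!6 = 84·265 = 22260
  i=4: C(9,4)·!5 = 126·44 = 5544
  i=5: C(9,5)·!4 = 126·9 = 1134
  i=6: C(9,6)·!3 = 84·2 = 168
  i=7: C(9,7)·!2 = 36·1 = 36
  i=8: C(9,8)·!1 = 9·0 = 0
  i=9: C(9,9)·!0 = 1·1 = 1
Total = 95887.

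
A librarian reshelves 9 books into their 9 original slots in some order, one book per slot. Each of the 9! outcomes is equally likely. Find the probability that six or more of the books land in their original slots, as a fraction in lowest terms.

Favorable outcomes: Σ_{i≥6} C(9,i)·!(9-i) = 84·2 + 36·1 + 9·0 + 1·1 = 205.
Total outcomes: 9! = 362880.
Probability = 205/362880 = 41/72576.

41/72576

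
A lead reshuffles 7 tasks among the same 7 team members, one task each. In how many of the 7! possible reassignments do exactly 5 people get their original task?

21

Pick the 5 fixed positions: C(7,5) = 21 ways.
The remaining 2 must be deranged: !2 = 1.
Total: 21 × 1 = 21.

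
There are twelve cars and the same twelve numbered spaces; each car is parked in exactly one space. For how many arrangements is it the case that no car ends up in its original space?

Use !n = (n-1)(!(n-1) + !(n-2)).
!12 = 11·(14684570 + 1334961) = 11·16019531 = 176214841

176214841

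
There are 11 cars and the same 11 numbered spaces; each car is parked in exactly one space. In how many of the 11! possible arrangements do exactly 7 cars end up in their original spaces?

2970

Pick the 7 fixed positions: C(11,7) = 330 ways.
The remaining 4 must be deranged: !4 = 9.
Total: 330 × 9 = 2970.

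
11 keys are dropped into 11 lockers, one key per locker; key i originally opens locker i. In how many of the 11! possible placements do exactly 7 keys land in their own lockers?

2970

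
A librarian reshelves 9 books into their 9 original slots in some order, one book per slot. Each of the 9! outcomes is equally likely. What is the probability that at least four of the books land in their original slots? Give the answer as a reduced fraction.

6883/362880

Favorable outcomes: Σ_{i≥4} C(9,i)·!(9-i) = 126·44 + 126·9 + 84·2 + 36·1 + 9·0 + 1·1 = 6883.
Total outcomes: 9! = 362880.
Probability = 6883/362880 = 6883/362880.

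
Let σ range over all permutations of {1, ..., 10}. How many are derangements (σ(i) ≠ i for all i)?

1334961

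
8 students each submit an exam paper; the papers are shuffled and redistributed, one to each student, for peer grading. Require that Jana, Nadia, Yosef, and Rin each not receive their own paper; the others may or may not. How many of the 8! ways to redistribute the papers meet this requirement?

Let A_j be the event that the j-th constrained one is fixed. By inclusion-exclusion over the 4 events:
Σ_{j=0}^{4} (-1)^j C(4,j)(8-j)!
= C(4,0)·8! - C(4,1)·7! + C(4,2)·6! - C(4,3)·5! + C(4,4)·4!
= 40320 - 20160 + 4320 - 480 + 24
= 24024

24024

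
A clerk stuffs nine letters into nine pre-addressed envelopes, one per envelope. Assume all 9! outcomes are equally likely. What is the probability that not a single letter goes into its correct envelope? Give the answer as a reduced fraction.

Favorable outcomes: !9 = 133496.
Total outcomes: 9! = 362880.
Probability = 133496/362880 = 16687/45360.

16687/45360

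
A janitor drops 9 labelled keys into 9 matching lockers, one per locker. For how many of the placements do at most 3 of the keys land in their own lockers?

# with exactly i fixed is C(9,i)·!(9-i); sum over i=0..3:
  i=0: C(9,0)·!9 = 1·133496 = 133496
  i=1: C(9,1)·!8 = 9·14833 = 133497
  i=2: C(9,2)·!7 = 36·1854 = 66744
  i=3: C(9,3)·!6 = 84·265 = 22260
Total = 355997.

355997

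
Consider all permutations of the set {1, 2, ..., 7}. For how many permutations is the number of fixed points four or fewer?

Sum C(7,i)·!(7-i) for i = 0..4:
  i=0: C(7,0)·!7 = 1·1854 = 1854
  i=1: C(7,1)·!6 = 7·265 = 1855
  i=2: C(7,2)·!5 = 21·44 = 924
  i=3: C(7,3)·!4 = 35·9 = 315
  i=4: C(7,4)·!3 = 35·2 = 70
Total = 5018.

5018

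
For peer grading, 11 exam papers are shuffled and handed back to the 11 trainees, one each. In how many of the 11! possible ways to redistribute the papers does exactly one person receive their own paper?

Pick the single fixed position: C(11,1) = 11 ways.
The remaining 10 must be deranged: !10 = 1334961.
Total: 11 × 1334961 = 14684571.

14684571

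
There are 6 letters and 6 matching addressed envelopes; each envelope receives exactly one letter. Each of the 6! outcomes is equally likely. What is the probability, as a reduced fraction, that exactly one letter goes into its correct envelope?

Favorable outcomes: C(6,1)·!5 = 6·44 = 264.
Total outcomes: 6! = 720.
Probability = 264/720 = 11/30.

11/30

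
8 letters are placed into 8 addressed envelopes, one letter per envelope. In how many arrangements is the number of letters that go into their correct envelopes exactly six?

28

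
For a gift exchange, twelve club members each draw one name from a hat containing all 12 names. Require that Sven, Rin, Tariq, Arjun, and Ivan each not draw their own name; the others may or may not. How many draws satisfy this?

312273360

Let A_j be the event that the j-th constrained one is fixed. By inclusion-exclusion over the 5 events:
Σ_{j=0}^{5} (-1)^j C(5,j)(12-j)!
= C(5,0)·12! - C(5,1)·11! + C(5,2)·10! - C(5,3)·9! + C(5,4)·8! - C(5,5)·7!
= 479001600 - 199584000 + 36288000 - 3628800 + 201600 - 5040
= 312273360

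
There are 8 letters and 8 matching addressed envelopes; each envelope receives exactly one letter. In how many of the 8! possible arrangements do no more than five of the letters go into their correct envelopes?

40291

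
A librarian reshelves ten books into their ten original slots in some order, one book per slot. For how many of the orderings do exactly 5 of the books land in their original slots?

11088

Pick the 5 fixed positions: C(10,5) = 252 ways.
The remaining 5 must be deranged: !5 = 44.
Total: 252 × 44 = 11088.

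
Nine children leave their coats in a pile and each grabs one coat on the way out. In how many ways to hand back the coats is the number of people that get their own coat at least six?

205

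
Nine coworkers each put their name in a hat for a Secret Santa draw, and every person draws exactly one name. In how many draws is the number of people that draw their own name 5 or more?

1339

# with exactly i fixed is C(9,i)·!(9-i); sum over i=5..9:
  i=5: C(9,5)·!4 = 126·9 = 1134
  i=6: C(9,6)·!3 = 84·2 = 168
  i=7: C(9,7)·!2 = 36·1 = 36
  i=8: C(9,8)·!1 = 9·0 = 0
  i=9: C(9,9)·!0 = 1·1 = 1
Total = 1339.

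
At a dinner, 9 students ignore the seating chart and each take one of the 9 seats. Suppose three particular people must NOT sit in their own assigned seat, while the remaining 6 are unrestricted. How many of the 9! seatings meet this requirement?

256320

Let A_j be the event that the j-th constrained one is fixed. By inclusion-exclusion over the 3 events:
Σ_{j=0}^{3} (-1)^j C(3,j)(9-j)!
= C(3,0)·9! - C(3,1)·8! + C(3,2)·7! - C(3,3)·6!
= 362880 - 120960 + 15120 - 720
= 256320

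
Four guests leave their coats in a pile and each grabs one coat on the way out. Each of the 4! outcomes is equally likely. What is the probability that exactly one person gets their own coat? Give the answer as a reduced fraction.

1/3

Favorable outcomes: C(4,1)·!3 = 4·2 = 8.
Total outcomes: 4! = 24.
Probability = 8/24 = 1/3.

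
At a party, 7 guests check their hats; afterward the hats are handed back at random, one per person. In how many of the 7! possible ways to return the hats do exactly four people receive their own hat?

70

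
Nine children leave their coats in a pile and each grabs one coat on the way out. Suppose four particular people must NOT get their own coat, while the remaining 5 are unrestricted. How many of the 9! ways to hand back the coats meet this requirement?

Let A_j be the event that the j-th constrained one is fixed. By inclusion-exclusion over the 4 events:
Σ_{j=0}^{4} (-1)^j C(4,j)(9-j)!
= C(4,0)·9! - C(4,1)·8! + C(4,2)·7! - C(4,3)·6! + C(4,4)·5!
= 362880 - 161280 + 30240 - 2880 + 120
= 229080

229080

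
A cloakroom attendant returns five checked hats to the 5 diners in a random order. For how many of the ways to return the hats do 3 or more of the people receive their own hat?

11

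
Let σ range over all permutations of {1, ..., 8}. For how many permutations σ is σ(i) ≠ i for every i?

14833

Recurrence: !8 = 7·(!7 + !6).
!8 = 7·(1854 + 265) = 7·2119 = 14833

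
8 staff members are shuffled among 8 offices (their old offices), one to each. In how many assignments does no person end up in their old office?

Recurrence: !8 = 8·!7 + (-1)^8.
!8 = 8·1854 + 1 = 14833

14833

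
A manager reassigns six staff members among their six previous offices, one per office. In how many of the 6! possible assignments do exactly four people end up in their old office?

15

Choose which 4 of the 6 are fixed: C(6,4) = 15.
The remaining 2 must be deranged: !2 = 1.
Total: 15 × 1 = 15.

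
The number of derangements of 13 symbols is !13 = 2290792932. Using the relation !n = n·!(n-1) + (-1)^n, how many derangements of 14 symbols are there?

!14 = 14·2290792932 + 1 = 32071101049.

32071101049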